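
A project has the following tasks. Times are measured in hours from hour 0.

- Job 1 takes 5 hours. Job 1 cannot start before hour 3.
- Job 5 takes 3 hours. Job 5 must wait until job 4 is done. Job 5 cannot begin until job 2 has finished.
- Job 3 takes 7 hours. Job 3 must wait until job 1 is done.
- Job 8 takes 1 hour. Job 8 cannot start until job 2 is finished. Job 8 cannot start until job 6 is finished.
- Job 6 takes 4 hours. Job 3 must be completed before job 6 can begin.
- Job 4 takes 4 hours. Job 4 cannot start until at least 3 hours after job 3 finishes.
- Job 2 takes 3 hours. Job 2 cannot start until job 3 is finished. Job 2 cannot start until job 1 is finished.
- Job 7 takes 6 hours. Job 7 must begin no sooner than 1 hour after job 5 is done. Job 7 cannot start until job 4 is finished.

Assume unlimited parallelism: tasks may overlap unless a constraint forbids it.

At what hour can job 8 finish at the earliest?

20

Job 1 waits on its own release at hour 3, so it starts at hour 3 and finishes at 3 + 5 = hour 8.
Job 3 waits on job 1 (finishes hour 8), so it starts at hour 8 and finishes at 8 + 7 = hour 15.
After job 3 (finishes hour 15), job 6 can start at hour 15 and finishes at hour 19.
Job 2 cannot start until job 3 (finishes hour 15); job 1 (finishes hour 8). The controlling bound is hour 15, so job 2 finishes at 15 + 3 = hour 18.
Job 8 has to wait for job 2 (finishes hour 18); job 6 (finishes hour 19). The latest of these is hour 19, so job 8 runs hour 19 to 19 + 1 = hour 20.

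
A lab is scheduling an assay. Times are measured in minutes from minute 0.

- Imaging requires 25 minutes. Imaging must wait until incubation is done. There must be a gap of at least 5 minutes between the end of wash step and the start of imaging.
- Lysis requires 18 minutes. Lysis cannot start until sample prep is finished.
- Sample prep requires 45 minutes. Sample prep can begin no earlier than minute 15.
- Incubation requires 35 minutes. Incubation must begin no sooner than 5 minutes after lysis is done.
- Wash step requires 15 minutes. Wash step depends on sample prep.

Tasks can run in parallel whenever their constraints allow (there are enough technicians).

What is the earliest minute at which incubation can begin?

Sample prep cannot begin until its own release at minute 15. It runs from minute 15 to 15 + 45 = minute 60.
After sample prep (finishes minute 60), lysis can start at minute 60 and finishes at minute 78.
Incubation waits on lysis (finishes minute 78, plus 5-minute gap → minute 83), so the earliest it can start is minute 83.

83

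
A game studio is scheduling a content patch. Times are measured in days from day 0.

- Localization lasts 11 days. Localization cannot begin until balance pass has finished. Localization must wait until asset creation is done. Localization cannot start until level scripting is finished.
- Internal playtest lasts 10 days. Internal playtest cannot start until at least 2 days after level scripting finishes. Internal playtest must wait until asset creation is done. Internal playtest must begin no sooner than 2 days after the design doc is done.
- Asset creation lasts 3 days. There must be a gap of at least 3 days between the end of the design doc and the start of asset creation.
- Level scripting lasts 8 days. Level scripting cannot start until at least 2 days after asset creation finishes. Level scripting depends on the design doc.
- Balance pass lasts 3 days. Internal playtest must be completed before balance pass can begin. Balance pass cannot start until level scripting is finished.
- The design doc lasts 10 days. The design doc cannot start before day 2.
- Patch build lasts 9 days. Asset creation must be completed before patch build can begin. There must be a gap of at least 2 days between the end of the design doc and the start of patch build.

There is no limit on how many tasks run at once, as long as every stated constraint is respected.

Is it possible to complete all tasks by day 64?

Yes

After its own release at day 2, the design doc can start at day 2 and finishes at day 12.
Asset creation waits on the design doc (finishes day 12, plus 3-day gap → day 15), so it starts at day 15 and finishes at 15 + 3 = day 18.
Patch build needs all of asset creation (finishes day 18); the design doc (finishes day 12, plus 2-day gap → day 14). That puts its earliest start at day 18; it finishes at 18 + 9 = day 27.
Level scripting has to wait for asset creation (finishes day 18, plus 2-day gap → day 20); the design doc (finishes day 12). The latest of these is day 20, so level scripting runs day 20 to 20 + 8 = day 28.
Internal playtest has to wait for level scripting (finishes day 28, plus 2-day gap → day 30); asset creation (finishes day 18); the design doc (finishes day 12, plus 2-day gap → day 14). The latest of these is day 30, so internal playtest runs day 30 to 30 + 10 = day 40.
Balance pass has to wait for internal playtest (finishes day 40); level scripting (finishes day 28). The latest of these is day 40, so balance pass runs day 40 to 40 + 3 = day 43.
Localization needs all of balance pass (finishes day 43); asset creation (finishes day 18); level scripting (finishes day 28). That puts its earliest start at day 43; it finishes at 43 + 11 = day 54.
Every task is finished by day 54, which is no later than the deadline of 64, so the schedule is feasible.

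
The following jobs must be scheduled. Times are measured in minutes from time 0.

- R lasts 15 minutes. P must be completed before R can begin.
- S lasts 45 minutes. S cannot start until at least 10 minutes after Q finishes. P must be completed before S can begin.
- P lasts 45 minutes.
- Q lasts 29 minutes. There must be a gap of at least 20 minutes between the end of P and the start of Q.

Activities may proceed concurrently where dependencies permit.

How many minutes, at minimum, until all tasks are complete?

149

Nothing blocks P, so it runs from minute 0 to minute 45.
R waits on P (finishes minute 45), so it starts at minute 45 and finishes at 45 + 15 = minute 60.
Q cannot begin until P (finishes minute 45, plus 20-minute gap → minute 65). It runs from minute 65 to 65 + 29 = minute 94.
S cannot start until Q (finishes minute 94, plus 10-minute gap → minute 104); P (finishes minute 45). The controlling bound is minute 104, so S finishes at 104 + 45 = minute 149.
All tasks are finished once the last one completes. Finish times: P at 45, Q at 94, R at 60, S at 149. The latest is minute 149.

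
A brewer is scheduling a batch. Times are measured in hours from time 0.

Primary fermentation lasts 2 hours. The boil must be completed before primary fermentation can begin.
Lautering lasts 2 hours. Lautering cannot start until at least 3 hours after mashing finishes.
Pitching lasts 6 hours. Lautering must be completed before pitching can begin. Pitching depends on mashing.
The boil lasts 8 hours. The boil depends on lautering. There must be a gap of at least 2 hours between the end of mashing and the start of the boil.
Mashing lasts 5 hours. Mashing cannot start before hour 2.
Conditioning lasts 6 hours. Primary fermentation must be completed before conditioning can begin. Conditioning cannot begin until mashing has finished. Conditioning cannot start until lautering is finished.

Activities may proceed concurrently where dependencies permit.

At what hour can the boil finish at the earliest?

After its own release at hour 2, mashing can start at hour 2 and finishes at hour 7.
Lautering waits on mashing (finishes hour 7, plus 3-hour gap → hour 10), so it starts at hour 10 and finishes at 10 + 2 = hour 12.
For the boil: lautering (finishes hour 12); mashing (finishes hour 7, plus 2-hour gap → hour 9). Taking the maximum gives a start of hour 12, and it finishes at 12 + 8 = hour 20.

20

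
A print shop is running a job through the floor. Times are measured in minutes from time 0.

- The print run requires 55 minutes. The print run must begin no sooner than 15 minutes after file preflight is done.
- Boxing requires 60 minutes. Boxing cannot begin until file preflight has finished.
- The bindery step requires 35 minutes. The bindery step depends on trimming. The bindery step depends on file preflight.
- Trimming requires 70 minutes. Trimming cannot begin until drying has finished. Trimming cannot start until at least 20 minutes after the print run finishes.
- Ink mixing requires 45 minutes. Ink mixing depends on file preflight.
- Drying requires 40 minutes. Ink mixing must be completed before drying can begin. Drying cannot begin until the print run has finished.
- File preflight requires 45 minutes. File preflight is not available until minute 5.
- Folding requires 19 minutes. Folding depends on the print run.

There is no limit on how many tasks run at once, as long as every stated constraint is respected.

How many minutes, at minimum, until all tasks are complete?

265

After its own release at minute 5, file preflight can start at minute 5 and finishes at minute 50.
After file preflight (finishes minute 50), boxing can start at minute 50 and finishes at minute 110.
After file preflight (finishes minute 50, plus 15-minute gap → minute 65), the print run can start at minute 65 and finishes at minute 120.
Folding cannot begin until the print run (finishes minute 120). It runs from minute 120 to 120 + 19 = minute 139.
After file preflight (finishes minute 50), ink mixing can start at minute 50 and finishes at minute 95.
Drying needs all of ink mixing (finishes minute 95); the print run (finishes minute 120). That puts its earliest start at minute 120; it finishes at 120 + 40 = minute 160.
Trimming cannot start until drying (finishes minute 160); the print run (finishes minute 120, plus 20-minute gap → minute 140). The controlling bound is minute 160, so trimming finishes at 160 + 70 = minute 230.
The bindery step cannot start until trimming (finishes minute 230); file preflight (finishes minute 50). The controlling bound is minute 230, so the bindery step finishes at 230 + 35 = minute 265.
All tasks are finished once the last one completes. Finish times: File preflight at 50, Ink mixing at 95, The print run at 120, Drying at 160, Trimming at 230, Folding at 139, The bindery step at 265, Boxing at 110. The latest is minute 265.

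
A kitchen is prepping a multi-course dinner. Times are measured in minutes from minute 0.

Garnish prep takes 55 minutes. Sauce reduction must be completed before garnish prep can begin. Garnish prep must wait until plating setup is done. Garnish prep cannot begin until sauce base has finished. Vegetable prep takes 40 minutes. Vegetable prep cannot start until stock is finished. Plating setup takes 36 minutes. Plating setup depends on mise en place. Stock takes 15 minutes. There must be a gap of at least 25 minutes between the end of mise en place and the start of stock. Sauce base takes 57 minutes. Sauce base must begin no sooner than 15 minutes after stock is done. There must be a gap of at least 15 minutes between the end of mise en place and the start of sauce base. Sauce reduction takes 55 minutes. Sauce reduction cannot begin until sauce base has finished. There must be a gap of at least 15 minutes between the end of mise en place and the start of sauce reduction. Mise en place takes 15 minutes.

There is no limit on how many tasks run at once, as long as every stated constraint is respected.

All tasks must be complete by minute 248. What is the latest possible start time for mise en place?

To finish by minute 248, garnish prep (duration 55) must start no later than minute 193.
Sauce reduction must finish before garnish prep (must start by minute 193). With a 55-minute duration, sauce reduction must start by 193 − 55 = minute 138.
Sauce base must finish in time for sauce reduction (must start by minute 138); garnish prep (must start by minute 193). The tightest is minute 138, so sauce base must start by 138 − 57 = minute 81.
Nothing follows vegetable prep; the deadline of minute 248 is its only limit. It must start by 248 − 40 = minute 208.
Stock feeds sauce base (must start by minute 81, minus 15-minute gap → minute 66); vegetable prep (must start by minute 208). Taking the minimum, stock must finish by minute 66 and start by 66 − 15 = minute 51.
Plating setup must finish before garnish prep (must start by minute 193). With a 36-minute duration, plating setup must start by 193 − 36 = minute 157.
Mise en place feeds stock (must start by minute 51, minus 25-minute gap → minute 26); sauce base (must start by minute 81, minus 15-minute gap → minute 66); sauce reduction (must start by minute 138, minus 15-minute gap → minute 123); plating setup (must start by minute 157). Taking the minimum, mise en place must finish by minute 26 and start by 26 − 15 = minute 11.

11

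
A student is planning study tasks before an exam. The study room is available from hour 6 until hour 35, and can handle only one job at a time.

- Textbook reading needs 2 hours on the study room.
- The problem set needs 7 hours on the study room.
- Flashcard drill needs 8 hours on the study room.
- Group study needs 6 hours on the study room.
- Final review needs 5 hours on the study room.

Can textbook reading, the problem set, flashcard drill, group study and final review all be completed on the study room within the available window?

Yes

The study room window is 35 − 6 = 29 hours.
Running back to back, the jobs need 2 + 7 + 8 + 6 + 5 = 28 hours on the study room.
Since 28 ≤ 29, they fit within the window.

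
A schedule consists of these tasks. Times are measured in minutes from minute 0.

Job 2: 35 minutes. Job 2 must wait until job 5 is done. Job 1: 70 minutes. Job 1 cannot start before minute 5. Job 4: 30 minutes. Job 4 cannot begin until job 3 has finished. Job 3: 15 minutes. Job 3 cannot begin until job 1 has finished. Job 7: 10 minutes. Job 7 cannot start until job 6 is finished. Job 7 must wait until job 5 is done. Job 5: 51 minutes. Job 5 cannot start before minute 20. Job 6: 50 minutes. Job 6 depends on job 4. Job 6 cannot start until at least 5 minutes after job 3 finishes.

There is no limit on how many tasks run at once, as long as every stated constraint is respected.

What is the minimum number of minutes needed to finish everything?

Job 5 cannot begin until its own release at minute 20. It runs from minute 20 to 20 + 51 = minute 71.
After job 5 (finishes minute 71), job 2 can start at minute 71 and finishes at minute 106.
After its own release at minute 5, job 1 can start at minute 5 and finishes at minute 75.
After job 1 (finishes minute 75), job 3 can start at minute 75 and finishes at minute 90.
Job 4 waits on job 3 (finishes minute 90), so it starts at minute 90 and finishes at 90 + 30 = minute 120.
For job 6: job 4 (finishes minute 120); job 3 (finishes minute 90, plus 5-minute gap → minute 95). Taking the maximum gives a start of minute 120, and it finishes at 120 + 50 = minute 170.
For job 7: job 6 (finishes minute 170); job 5 (finishes minute 71). Taking the maximum gives a start of minute 170, and it finishes at 170 + 10 = minute 180.
All tasks are finished once the last one completes. Finish times: Job 1 at 75, Job 2 at 106, Job 3 at 90, Job 4 at 120, Job 5 at 71, Job 6 at 170, Job 7 at 180. The latest is minute 180.

180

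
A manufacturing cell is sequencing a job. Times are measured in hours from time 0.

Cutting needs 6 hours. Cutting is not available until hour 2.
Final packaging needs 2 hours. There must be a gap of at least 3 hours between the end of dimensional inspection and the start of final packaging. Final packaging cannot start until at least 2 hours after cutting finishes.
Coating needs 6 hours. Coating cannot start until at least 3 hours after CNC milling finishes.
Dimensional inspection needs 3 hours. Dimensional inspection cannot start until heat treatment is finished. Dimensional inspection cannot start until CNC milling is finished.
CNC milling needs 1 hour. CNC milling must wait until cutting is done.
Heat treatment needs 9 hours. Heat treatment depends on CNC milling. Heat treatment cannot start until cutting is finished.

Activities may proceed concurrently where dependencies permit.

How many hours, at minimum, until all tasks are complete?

Cutting cannot begin until its own release at hour 2. It runs from hour 2 to 2 + 6 = hour 8.
CNC milling cannot begin until cutting (finishes hour 8). It runs from hour 8 to 8 + 1 = hour 9.
Coating waits on CNC milling (finishes hour 9, plus 3-hour gap → hour 12), so it starts at hour 12 and finishes at 12 + 6 = hour 18.
Heat treatment cannot start until CNC milling (finishes hour 9); cutting (finishes hour 8). The controlling bound is hour 9, so heat treatment finishes at 9 + 9 = hour 18.
For dimensional inspection: heat treatment (finishes hour 18); CNC milling (finishes hour 9). Taking the maximum gives a start of hour 18, and it finishes at 18 + 3 = hour 21.
Final packaging has to wait for dimensional inspection (finishes hour 21, plus 3-hour gap → hour 24); cutting (finishes hour 8, plus 2-hour gap → hour 10). The latest of these is hour 24, so final packaging runs hour 24 to 24 + 2 = hour 26.
All tasks are finished once the last one completes. Finish times: Cutting at 8, CNC milling at 9, Heat treatment at 18, Dimensional inspection at 21, Coating at 18, Final packaging at 26. The latest is hour 26.

26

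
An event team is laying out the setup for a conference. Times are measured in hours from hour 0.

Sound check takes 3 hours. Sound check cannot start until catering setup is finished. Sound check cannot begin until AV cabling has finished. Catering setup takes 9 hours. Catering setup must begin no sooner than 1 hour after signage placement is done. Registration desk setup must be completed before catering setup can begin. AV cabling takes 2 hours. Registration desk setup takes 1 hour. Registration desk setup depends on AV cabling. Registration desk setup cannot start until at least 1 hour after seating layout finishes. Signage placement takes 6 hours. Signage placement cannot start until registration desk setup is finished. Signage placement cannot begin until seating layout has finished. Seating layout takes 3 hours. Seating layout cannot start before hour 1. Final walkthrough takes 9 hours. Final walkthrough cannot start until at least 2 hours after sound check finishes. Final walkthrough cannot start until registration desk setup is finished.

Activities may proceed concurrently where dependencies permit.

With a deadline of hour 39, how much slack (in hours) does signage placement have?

After its own release at hour 1, seating layout can start at hour 1 and finishes at hour 4.
AV cabling can start immediately at hour 0; it finishes at hour 2.
Registration desk setup needs all of AV cabling (finishes hour 2); seating layout (finishes hour 4, plus 1-hour gap → hour 5). That puts its earliest start at hour 5; it finishes at 5 + 1 = hour 6.
Signage placement cannot start until registration desk setup (finishes hour 6); seating layout (finishes hour 4). The controlling bound is hour 6, so signage placement finishes at 6 + 6 = hour 12.

Working backward from the deadline:
Nothing follows final walkthrough; the deadline of hour 39 is its only limit. It must start by 39 − 9 = hour 30.
Sound check has to be done before final walkthrough (must start by hour 30, minus 2-hour gap → hour 28). That means finishing by hour 28, i.e. starting by 28 − 3 = hour 25.
Catering setup feeds into sound check (must start by hour 25); so catering setup must finish by hour 25 and therefore start by hour 16.
Since catering setup (must start by hour 16, minus 1-hour gap → hour 15) depends on it, signage placement must finish by hour 15. Backing off its 6-hour duration gives a latest start of hour 9.
So signage placement can start as early as hour 6 and as late as hour 9, giving 9 − 6 = 3 hours of slack.

3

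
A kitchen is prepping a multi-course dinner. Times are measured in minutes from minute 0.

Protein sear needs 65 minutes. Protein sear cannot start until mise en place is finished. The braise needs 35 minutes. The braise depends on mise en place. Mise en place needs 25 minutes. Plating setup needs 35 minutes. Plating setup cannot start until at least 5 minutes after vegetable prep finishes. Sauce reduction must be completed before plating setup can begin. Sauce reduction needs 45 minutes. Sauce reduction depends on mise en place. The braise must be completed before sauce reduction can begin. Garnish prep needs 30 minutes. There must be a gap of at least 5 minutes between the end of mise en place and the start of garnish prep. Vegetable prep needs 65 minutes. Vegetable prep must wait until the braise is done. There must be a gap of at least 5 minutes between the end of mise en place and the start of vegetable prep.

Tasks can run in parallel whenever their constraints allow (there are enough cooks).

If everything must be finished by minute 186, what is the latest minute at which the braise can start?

46

To finish by minute 186, plating setup (duration 35) must start no later than minute 151.
Vegetable prep feeds into plating setup (must start by minute 151, minus 5-minute gap → minute 146); so vegetable prep must finish by minute 146 and therefore start by minute 81.
Sauce reduction has to be done before plating setup (must start by minute 151). That means finishing by minute 151, i.e. starting by 151 − 45 = minute 106.
For the braise: vegetable prep (must start by minute 81); sauce reduction (must start by minute 106). The most restrictive is minute 81; with a 35-minute duration, the braise must start by minute 46.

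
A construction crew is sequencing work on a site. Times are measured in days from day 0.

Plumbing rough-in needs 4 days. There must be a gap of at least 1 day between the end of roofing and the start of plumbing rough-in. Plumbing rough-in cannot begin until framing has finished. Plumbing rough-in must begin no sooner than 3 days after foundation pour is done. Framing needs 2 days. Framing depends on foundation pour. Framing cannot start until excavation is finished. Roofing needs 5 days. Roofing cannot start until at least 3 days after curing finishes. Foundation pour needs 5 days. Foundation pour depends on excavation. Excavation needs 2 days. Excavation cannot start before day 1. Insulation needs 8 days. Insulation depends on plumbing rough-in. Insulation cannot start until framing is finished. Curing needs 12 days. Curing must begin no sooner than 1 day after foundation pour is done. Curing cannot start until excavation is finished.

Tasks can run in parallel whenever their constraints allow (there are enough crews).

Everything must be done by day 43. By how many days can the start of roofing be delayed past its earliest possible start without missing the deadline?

1

Excavation cannot begin until its own release at day 1. It runs from day 1 to 1 + 2 = day 3.
After excavation (finishes day 3), foundation pour can start at day 3 and finishes at day 8.
For curing: foundation pour (finishes day 8, plus 1-day gap → day 9); excavation (finishes day 3). Taking the maximum gives a start of day 9, and it finishes at 9 + 12 = day 21.
Roofing cannot begin until curing (finishes day 21, plus 3-day gap → day 24). It runs from day 24 to 24 + 5 = day 29.

Working backward from the deadline:
Nothing follows insulation; the deadline of day 43 is its only limit. It must start by 43 − 8 = day 35.
Plumbing rough-in has to be done before insulation (must start by day 35). That means finishing by day 35, i.e. starting by 35 − 4 = day 31.
Roofing must finish before plumbing rough-in (must start by day 31, minus 1-day gap → day 30). With a 5-day duration, roofing must start by 30 − 5 = day 25.
So roofing can start as early as day 24 and as late as day 25, giving 25 − 24 = 1 day of slack.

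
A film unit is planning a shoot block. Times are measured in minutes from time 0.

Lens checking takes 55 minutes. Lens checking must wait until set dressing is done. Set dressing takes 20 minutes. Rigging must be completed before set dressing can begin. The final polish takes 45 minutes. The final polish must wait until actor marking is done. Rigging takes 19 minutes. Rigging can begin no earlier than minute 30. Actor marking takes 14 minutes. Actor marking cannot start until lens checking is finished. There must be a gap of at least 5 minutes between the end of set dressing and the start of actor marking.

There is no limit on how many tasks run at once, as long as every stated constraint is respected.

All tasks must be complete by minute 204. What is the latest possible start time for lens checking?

Nothing follows the final polish; the deadline of minute 204 is its only limit. It must start by 204 − 45 = minute 159.
Since the final polish (must start by minute 159) depends on it, actor marking must finish by minute 159. Backing off its 14-minute duration gives a latest start of minute 145.
Lens checking must finish before actor marking (must start by minute 145). With a 55-minute duration, lens checking must start by 145 − 55 = minute 90.

90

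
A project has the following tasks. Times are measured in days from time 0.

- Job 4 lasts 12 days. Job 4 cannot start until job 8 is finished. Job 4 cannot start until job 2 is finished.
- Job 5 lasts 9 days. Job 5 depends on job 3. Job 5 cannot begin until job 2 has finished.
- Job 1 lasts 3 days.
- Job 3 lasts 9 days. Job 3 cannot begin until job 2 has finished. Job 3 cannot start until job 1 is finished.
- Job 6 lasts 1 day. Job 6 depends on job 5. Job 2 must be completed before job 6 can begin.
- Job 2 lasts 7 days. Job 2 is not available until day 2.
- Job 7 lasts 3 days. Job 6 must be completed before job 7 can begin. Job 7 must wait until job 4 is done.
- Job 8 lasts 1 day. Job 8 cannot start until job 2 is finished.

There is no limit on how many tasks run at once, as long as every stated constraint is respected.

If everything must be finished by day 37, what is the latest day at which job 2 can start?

8

To finish by day 37, job 7 (duration 3) must start no later than day 34.
Job 6 must finish before job 7 (must start by day 34). With a 1-day duration, job 6 must start by 34 − 1 = day 33.
Job 5 must finish before job 6 (must start by day 33). With a 9-day duration, job 5 must start by 33 − 9 = day 24.
Job 3 feeds into job 5 (must start by day 24); so job 3 must finish by day 24 and therefore start by day 15.
Job 4 has to be done before job 7 (must start by day 34). That means finishing by day 34, i.e. starting by 34 − 12 = day 22.
Since job 4 (must start by day 22) depends on it, job 8 must finish by day 22. Backing off its 1-day duration gives a latest start of day 21.
Job 2 must finish in time for job 3 (must start by day 15); job 4 (must start by day 22); job 5 (must start by day 24); job 6 (must start by day 33); job 8 (must start by day 21). The tightest is day 15, so job 2 must start by 15 − 7 = day 8.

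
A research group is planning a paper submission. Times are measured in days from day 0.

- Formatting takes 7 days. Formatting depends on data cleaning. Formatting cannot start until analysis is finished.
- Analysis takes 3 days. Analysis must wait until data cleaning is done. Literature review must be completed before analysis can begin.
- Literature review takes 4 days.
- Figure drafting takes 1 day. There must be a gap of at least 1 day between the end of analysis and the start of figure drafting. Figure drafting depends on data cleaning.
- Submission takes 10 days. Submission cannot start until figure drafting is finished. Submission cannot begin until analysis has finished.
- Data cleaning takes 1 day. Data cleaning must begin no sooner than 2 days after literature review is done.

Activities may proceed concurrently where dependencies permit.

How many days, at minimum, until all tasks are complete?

22

Literature review has no prerequisites, so it starts at day 0 and finishes at day 4.
After literature review (finishes day 4, plus 2-day gap → day 6), data cleaning can start at day 6 and finishes at day 7.
Analysis needs all of data cleaning (finishes day 7); literature review (finishes day 4). That puts its earliest start at day 7; it finishes at 7 + 3 = day 10.
Formatting has to wait for data cleaning (finishes day 7); analysis (finishes day 10). The latest of these is day 10, so formatting runs day 10 to 10 + 7 = day 17.
Figure drafting needs all of analysis (finishes day 10, plus 1-day gap → day 11); data cleaning (finishes day 7). That puts its earliest start at day 11; it finishes at 11 + 1 = day 12.
Submission has to wait for figure drafting (finishes day 12); analysis (finishes day 10). The latest of these is day 12, so submission runs day 12 to 12 + 10 = day 22.
All tasks are finished once the last one completes. Finish times: Literature review at 4, Data cleaning at 7, Analysis at 10, Figure drafting at 12, Formatting at 17, Submission at 22. The latest is day 22.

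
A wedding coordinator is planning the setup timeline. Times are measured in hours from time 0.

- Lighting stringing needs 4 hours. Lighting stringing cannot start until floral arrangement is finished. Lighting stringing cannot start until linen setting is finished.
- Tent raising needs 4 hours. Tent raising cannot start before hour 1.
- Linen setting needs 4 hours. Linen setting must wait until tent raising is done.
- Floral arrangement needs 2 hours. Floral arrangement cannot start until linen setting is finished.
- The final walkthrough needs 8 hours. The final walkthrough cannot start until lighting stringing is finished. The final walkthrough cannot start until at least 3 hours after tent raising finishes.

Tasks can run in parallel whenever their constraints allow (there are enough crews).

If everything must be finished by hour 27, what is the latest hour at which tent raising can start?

5

The final walkthrough has no dependents, so it just needs to finish by hour 27. Starting by 27 − 8 = hour 19 achieves that.
Lighting stringing has to be done before the final walkthrough (must start by hour 19). That means finishing by hour 19, i.e. starting by 19 − 4 = hour 15.
Floral arrangement must finish before lighting stringing (must start by hour 15). With a 2-hour duration, floral arrangement must start by 15 − 2 = hour 13.
Linen setting feeds floral arrangement (must start by hour 13); lighting stringing (must start by hour 15). Taking the minimum, linen setting must finish by hour 13 and start by 13 − 4 = hour 9.
Tent raising must finish in time for linen setting (must start by hour 9); the final walkthrough (must start by hour 19, minus 3-hour gap → hour 16). The tightest is hour 9, so tent raising must start by 9 − 4 = hour 5.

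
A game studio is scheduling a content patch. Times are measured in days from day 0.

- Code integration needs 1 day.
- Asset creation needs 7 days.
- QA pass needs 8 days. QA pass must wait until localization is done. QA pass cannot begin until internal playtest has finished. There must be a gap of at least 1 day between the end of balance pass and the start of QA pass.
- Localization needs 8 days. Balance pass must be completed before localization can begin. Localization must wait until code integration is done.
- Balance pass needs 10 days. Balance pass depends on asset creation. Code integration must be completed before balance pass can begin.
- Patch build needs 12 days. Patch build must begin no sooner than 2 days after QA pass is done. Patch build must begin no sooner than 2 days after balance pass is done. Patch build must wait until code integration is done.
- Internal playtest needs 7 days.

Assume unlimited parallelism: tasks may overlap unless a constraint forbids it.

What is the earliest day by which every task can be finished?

47

Internal playtest can start immediately at day 0; it finishes at day 7.
Code integration has no prerequisites, so it starts at day 0 and finishes at day 1.
Asset creation has no prerequisites, so it starts at day 0 and finishes at day 7.
Balance pass needs all of asset creation (finishes day 7); code integration (finishes day 1). That puts its earliest start at day 7; it finishes at 7 + 10 = day 17.
Localization needs all of balance pass (finishes day 17); code integration (finishes day 1). That puts its earliest start at day 17; it finishes at 17 + 8 = day 25.
QA pass cannot start until localization (finishes day 25); internal playtest (finishes day 7); balance pass (finishes day 17, plus 1-day gap → day 18). The controlling bound is day 25, so QA pass finishes at 25 + 8 = day 33.
Patch build cannot start until QA pass (finishes day 33, plus 2-day gap → day 35); balance pass (finishes day 17, plus 2-day gap → day 19); code integration (finishes day 1). The controlling bound is day 35, so patch build finishes at 35 + 12 = day 47.
All tasks are finished once the last one completes. Finish times: Asset creation at 7, Code integration at 1, Internal playtest at 7, Balance pass at 17, Localization at 25, QA pass at 33, Patch build at 47. The latest is day 47.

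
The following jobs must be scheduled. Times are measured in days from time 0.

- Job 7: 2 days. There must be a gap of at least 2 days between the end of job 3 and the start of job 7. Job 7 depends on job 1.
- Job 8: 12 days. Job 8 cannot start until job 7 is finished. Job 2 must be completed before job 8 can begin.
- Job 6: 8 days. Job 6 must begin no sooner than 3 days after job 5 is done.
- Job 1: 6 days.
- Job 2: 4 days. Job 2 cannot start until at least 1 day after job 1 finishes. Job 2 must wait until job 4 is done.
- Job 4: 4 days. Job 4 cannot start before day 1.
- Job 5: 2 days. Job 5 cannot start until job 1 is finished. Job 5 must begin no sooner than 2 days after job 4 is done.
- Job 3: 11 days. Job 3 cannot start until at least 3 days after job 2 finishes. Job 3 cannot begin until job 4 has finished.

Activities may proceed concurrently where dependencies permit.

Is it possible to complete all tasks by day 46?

Job 4 waits on its own release at day 1, so it starts at day 1 and finishes at 1 + 4 = day 5.
Job 1 has no prerequisites, so it starts at day 0 and finishes at day 6.
Job 5 cannot start until job 1 (finishes day 6); job 4 (finishes day 5, plus 2-day gap → day 7). The controlling bound is day 7, so job 5 finishes at 7 + 2 = day 9.
Job 6 waits on job 5 (finishes day 9, plus 3-day gap → day 12), so it starts at day 12 and finishes at 12 + 8 = day 20.
Job 2 cannot start until job 1 (finishes day 6, plus 1-day gap → day 7); job 4 (finishes day 5). The controlling bound is day 7, so job 2 finishes at 7 + 4 = day 11.
For job 3: job 2 (finishes day 11, plus 3-day gap → day 14); job 4 (finishes day 5). Taking the maximum gives a start of day 14, and it finishes at 14 + 11 = day 25.
Job 7 has to wait for job 3 (finishes day 25, plus 2-day gap → day 27); job 1 (finishes day 6). The latest of these is day 27, so job 7 runs day 27 to 27 + 2 = day 29.
Job 8 cannot start until job 7 (finishes day 29); job 2 (finishes day 11). The controlling bound is day 29, so job 8 finishes at 29 + 12 = day 41.
Every task is finished by day 41, which is no later than the deadline of 46, so the schedule is feasible.

Yes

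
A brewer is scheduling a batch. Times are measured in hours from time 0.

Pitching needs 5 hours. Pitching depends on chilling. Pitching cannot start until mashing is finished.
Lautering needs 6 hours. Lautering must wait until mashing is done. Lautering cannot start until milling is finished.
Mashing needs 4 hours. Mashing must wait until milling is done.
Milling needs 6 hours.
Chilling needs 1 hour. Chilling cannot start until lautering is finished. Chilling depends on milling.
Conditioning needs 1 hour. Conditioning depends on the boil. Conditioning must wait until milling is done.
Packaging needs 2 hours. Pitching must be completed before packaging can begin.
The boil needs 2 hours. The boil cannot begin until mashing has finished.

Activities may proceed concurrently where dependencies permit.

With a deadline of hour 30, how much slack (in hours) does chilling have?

6

Milling can start immediately at hour 0; it finishes at hour 6.
Mashing cannot begin until milling (finishes hour 6). It runs from hour 6 to 6 + 4 = hour 10.
Lautering has to wait for mashing (finishes hour 10); milling (finishes hour 6). The latest of these is hour 10, so lautering runs hour 10 to 10 + 6 = hour 16.
Chilling cannot start until lautering (finishes hour 16); milling (finishes hour 6). The controlling bound is hour 16, so chilling finishes at 16 + 1 = hour 17.

Working backward from the deadline:
To finish by hour 30, packaging (duration 2) must start no later than hour 28.
Pitching must finish before packaging (must start by hour 28). With a 5-hour duration, pitching must start by 28 − 5 = hour 23.
Chilling has to be done before pitching (must start by hour 23). That means finishing by hour 23, i.e. starting by 23 − 1 = hour 22.
So chilling can start as early as hour 16 and as late as hour 22, giving 22 − 16 = 6 hours of slack.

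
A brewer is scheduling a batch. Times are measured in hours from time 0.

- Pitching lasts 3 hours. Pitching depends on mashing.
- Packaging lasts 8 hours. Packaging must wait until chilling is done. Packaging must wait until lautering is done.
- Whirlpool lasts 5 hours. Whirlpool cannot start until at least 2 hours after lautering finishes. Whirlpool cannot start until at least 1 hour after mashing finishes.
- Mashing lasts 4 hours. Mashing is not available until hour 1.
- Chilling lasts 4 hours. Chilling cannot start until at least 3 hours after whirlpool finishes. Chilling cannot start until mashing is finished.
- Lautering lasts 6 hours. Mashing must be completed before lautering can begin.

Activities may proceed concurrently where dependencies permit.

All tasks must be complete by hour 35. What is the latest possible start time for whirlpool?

15

Packaging has no dependents, so it just needs to finish by hour 35. Starting by 35 − 8 = hour 27 achieves that.
Chilling must finish before packaging (must start by hour 27). With a 4-hour duration, chilling must start by 27 − 4 = hour 23.
Since chilling (must start by hour 23, minus 3-hour gap → hour 20) depends on it, whirlpool must finish by hour 20. Backing off its 5-hour duration gives a latest start of hour 15.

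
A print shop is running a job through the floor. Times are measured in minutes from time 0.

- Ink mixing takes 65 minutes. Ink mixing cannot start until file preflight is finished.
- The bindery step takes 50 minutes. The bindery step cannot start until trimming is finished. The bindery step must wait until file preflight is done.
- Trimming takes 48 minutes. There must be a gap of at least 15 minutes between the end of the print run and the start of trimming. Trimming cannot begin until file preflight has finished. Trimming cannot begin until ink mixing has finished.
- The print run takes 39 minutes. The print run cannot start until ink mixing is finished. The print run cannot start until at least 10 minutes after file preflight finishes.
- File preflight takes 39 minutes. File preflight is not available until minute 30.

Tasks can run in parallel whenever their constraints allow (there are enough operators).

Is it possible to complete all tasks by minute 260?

File preflight cannot begin until its own release at minute 30. It runs from minute 30 to 30 + 39 = minute 69.
Ink mixing waits on file preflight (finishes minute 69), so it starts at minute 69 and finishes at 69 + 65 = minute 134.
The print run cannot start until ink mixing (finishes minute 134); file preflight (finishes minute 69, plus 10-minute gap → minute 79). The controlling bound is minute 134, so the print run finishes at 134 + 39 = minute 173.
Trimming needs all of the print run (finishes minute 173, plus 15-minute gap → minute 188); file preflight (finishes minute 69); ink mixing (finishes minute 134). That puts its earliest start at minute 188; it finishes at 188 + 48 = minute 236.
The bindery step cannot start until trimming (finishes minute 236); file preflight (finishes minute 69). The controlling bound is minute 236, so the bindery step finishes at 236 + 50 = minute 286.
The earliest everything can be done is minute 286, which is after the deadline of 260, so it is not possible.

No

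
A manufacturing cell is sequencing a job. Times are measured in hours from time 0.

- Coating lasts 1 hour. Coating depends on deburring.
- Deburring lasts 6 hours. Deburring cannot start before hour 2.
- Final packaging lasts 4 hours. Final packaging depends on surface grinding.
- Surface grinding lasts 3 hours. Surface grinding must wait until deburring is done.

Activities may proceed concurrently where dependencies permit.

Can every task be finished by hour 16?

Deburring waits on its own release at hour 2, so it starts at hour 2 and finishes at 2 + 6 = hour 8.
After deburring (finishes hour 8), coating can start at hour 8 and finishes at hour 9.
Surface grinding cannot begin until deburring (finishes hour 8). It runs from hour 8 to 8 + 3 = hour 11.
After surface grinding (finishes hour 11), final packaging can start at hour 11 and finishes at hour 15.
Every task is finished by hour 15, which is no later than the deadline of 16, so the schedule is feasible.

Yes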